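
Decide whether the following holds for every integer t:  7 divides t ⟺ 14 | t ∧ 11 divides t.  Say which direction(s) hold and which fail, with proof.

(→) This fails: take t = 7. Certainly 7 ∣ 7, but 14 ∤ 7.

(←) Suppose 14 ∣ t and 11 ∣ t. Any common multiple of 14 and 11 is a multiple of their lcm; here gcd(14, 11) = 1, so lcm(14, 11) = 14·11 = 154, so 154 ∣ t. Since 7 ∣ 154, it follows that 7 ∣ t.

Not equivalent: only (⇐) holds.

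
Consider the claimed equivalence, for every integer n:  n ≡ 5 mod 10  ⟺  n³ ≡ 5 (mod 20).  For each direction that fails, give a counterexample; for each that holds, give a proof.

The forward direction fails; the converse holds.

[⇒] This fails: take n = 15. Then 15 ≡ 5 (mod 10), but 15³ = 3375 ≡ 15 (mod 20), not 5.

[⇐] Conversely, the residues r modulo 20 with r³ ≡ 5 (mod 20) are exactly {5}, and each is ≡ 5 (mod 10).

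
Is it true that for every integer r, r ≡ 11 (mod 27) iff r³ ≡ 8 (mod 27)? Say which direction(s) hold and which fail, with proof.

(⇒) Suppose r ≡ 11 (mod 27). Write r = 27j + 11. Then (27j + 11)³ = 19683j³ + 24057j² + 9801j + 1331 = 27(729j³ + 891j² + 363j + 49) + 8, so r³ ≡ 8 (mod 27).

(⇐) This fails: take r = 2. Then 2³ = 8 ≡ 8 (mod 27), yet 2 ≡ 2 (mod 27), not 11.

Only the forward implication holds.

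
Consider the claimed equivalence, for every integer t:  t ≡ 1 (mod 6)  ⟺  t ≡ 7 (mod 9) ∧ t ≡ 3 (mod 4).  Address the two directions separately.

Not equivalent: only (⇐) holds.

(→) This fails: t = 1 gives 1 ≡ 1 (mod 6) but 1 ≡ 1 (mod 9), so the conjunction on the right does not hold.

(←) Conversely, if t ≡ 7 (mod 9) and t ≡ 3 (mod 4), then by the Chinese remainder theorem t ≡ 7 (mod 36). Since 7 ≡ 1 (mod 6) and 6 ∣ 36, we get t ≡ 1 (mod 6).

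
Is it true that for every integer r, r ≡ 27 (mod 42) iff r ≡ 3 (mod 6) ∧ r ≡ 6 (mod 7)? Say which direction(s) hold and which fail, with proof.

Both directions hold; the statement is true.

(⇒) Suppose r ≡ 27 (mod 42); write r = 42j + 27. Since 6 ∣ 42, reducing mod 6 gives r ≡ 27 ≡ 3 (mod 6); since 7 ∣ 42, reducing mod 7 gives r ≡ 27 ≡ 6 (mod 7).

(⇐) Conversely, if r ≡ 3 (mod 6) and r ≡ 6 (mod 7), then by the Chinese remainder theorem r ≡ 27 (mod 42). This is exactly r ≡ 27 (mod 42).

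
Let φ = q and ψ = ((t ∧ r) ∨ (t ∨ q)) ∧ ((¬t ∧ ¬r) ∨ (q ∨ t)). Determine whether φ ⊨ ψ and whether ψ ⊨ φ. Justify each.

Not equivalent: only (⇒) holds.

Forward direction. Assume the antecedent. If t is true, the consequent reduces to true regardless of the other variables. If t is false, the antecedent forces (t = F, q = T, r = F) or (t = F, q = T, r = T), and the consequent holds there. Either way the consequent holds.

Converse. This fails. Under t = T, q = F, r = F, the left side is false but the right side is true.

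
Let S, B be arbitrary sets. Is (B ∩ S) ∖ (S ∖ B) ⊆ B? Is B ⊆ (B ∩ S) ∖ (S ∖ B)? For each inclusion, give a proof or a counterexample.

(⊆) holds; (⊇) fails.

(⊆) Let x ∈ (B ∩ S) ∖ (S ∖ B). Then x ∈ S ∩ B, from which x ∈ B.

(⊇) This inclusion fails. Take S = ∅, B = {1}; then 1 ∈ B but 1 ∉ (B ∩ S) ∖ (S ∖ B).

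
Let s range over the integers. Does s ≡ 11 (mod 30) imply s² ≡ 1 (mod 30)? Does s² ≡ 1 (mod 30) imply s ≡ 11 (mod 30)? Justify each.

The forward direction holds; the converse fails.

(→) Suppose s ≡ 11 (mod 30). Write s = 30j + 11. Then (30j + 11)² = 900j² + 660j + 121 = 30(30j² + 22j + 4) + 1, so s² ≡ 1 (mod 30).

(←) This fails: take s = 1. Then 1² = 1 ≡ 1 (mod 30), yet 1 ≡ 1 (mod 30), not 11.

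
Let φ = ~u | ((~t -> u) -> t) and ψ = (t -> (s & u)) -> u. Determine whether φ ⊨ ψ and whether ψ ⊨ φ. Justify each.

(⟹) This fails. Under t = F, u = F, s = F, the left side is true but the right side is false.

(⟸) This fails. Under t = F, u = T, s = F, the left side is false but the right side is true.

Neither implication holds.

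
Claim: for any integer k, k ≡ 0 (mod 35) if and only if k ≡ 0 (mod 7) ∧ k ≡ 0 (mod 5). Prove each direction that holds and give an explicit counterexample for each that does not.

Both directions hold.

(⟹) Suppose k ≡ 0 (mod 35); write k = 35j + 0. Since 7 ∣ 35, reducing mod 7 gives k ≡ 0 (mod 7); since 5 ∣ 35, reducing mod 5 gives k ≡ 0 (mod 5).

(⟸) Conversely, if k ≡ 0 (mod 7) and k ≡ 0 (mod 5), then by the Chinese remainder theorem k ≡ 0 (mod 35). This is exactly k ≡ 0 (mod 35).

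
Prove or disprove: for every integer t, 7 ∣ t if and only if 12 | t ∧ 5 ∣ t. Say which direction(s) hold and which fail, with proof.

Neither implication holds.

[⇒] This fails: take t = 7. Certainly 7 ∣ 7, but 12 ∤ 7.

[⇐] This fails: take t = 60. Both 12 ∣ 60 and 5 ∣ 60, yet 60 is not a multiple of 7 (since 60 = 8·7 + 4), so 7 ∤ 60.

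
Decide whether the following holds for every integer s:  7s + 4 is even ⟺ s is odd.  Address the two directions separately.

(⟹) This fails: s = 4 gives 7s + 4 = 32, which is even, but 4 is even, not odd.

(⟸) This also fails: s = 7 is odd, but 7s + 4 = 53 is odd, not even.

Both directions fail.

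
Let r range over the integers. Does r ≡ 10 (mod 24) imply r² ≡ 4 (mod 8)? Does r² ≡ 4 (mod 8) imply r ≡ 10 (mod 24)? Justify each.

(⇒) holds; (⇐) fails.

[⇒] Suppose r ≡ 10 (mod 24). Then r² ≡ 10² = 100 (mod 24), and since 8 ∣ 24, also r² ≡ 4 (mod 8).

[⇐] This fails: take r = 2. Then 2² = 4 ≡ 4 (mod 8), yet 2 ≡ 2 (mod 24), not 10.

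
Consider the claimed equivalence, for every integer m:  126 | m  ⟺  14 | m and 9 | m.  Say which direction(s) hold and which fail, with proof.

(⇒) If 126 ∣ m, write m = 126q. Since 126 = 9·14, m = 14·(9q), so 14 ∣ m; and since 126 = 14·9, m = 9·(14q), so 9 ∣ m.

(⇐) Suppose 14 ∣ m and 9 ∣ m. Any common multiple of 14 and 9 is a multiple of their lcm; here gcd(14, 9) = 1, so lcm(14, 9) = 14·9 = 126, so 126 ∣ m.

Equivalent; both directions hold.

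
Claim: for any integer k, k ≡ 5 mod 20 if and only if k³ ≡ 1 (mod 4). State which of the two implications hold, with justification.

Converse. This fails: take k = 1. Then 1³ = 1 ≡ 1 (mod 4), yet 1 ≡ 1 (mod 20), not 5.

Forward direction. Suppose k ≡ 5 (mod 20). Then k³ ≡ 5³ = 125 (mod 20), and since 4 ∣ 20, also k³ ≡ 1 (mod 4).

The forward direction holds; the converse fails.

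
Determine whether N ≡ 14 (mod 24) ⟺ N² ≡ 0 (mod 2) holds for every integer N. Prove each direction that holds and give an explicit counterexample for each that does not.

[⇒] Suppose N ≡ 14 (mod 24). Then N² ≡ 14² = 196 (mod 24), and since 2 ∣ 24, also N² ≡ 0 (mod 2).

[⇐] This fails: take N = 0. Then 0² = 0 ≡ 0 (mod 2), yet 0 ≡ 0 (mod 24), not 14.

Only the forward implication holds.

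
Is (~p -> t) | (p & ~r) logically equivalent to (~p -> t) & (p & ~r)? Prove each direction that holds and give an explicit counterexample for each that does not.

Only the reverse direction holds.

(⟹) This fails. Under t = T, r = F, p = F, the left side is true but the right side is false.

(⟸) Assume the antecedent. If t is true, (~p -> t) | (p & ~r) reduces to true regardless of the other variables. If t is false, the antecedent forces (t = F, r = F, p = T), and (~p -> t) | (p & ~r) holds there. Either way (~p -> t) | (p & ~r) holds.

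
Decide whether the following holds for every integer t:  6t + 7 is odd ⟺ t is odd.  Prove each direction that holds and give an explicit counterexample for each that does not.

Not equivalent: only (⇐) holds.

(⟸) Suppose t is odd. Since 6 is even, 6t is even for every t, so 6t + 7 has the same parity as 7, which is odd. Hence 6t + 7 is odd.

(⟹) This fails: take t = 0. Then 6t + 7 = 7, which is odd, yet t = 0 is even, not odd.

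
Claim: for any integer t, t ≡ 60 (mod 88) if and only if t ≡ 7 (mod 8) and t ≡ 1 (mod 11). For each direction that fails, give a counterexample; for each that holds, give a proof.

(⇒) This fails: t = 60 gives 60 ≡ 60 (mod 88) but 60 ≡ 4 (mod 8), so the conjunction on the right does not hold.

(⇐) This fails: t = 23 satisfies both congruences on the right (23 ≡ 7 mod 8 and 23 ≡ 1 mod 11) yet 23 ≡ 23 (mod 88), not 60.

Both directions fail.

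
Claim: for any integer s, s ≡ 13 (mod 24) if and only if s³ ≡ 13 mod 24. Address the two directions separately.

(⟹) Suppose s ≡ 13 (mod 24). Write s = 24j + 13. Then (24j + 13)³ = 13824j³ + 22464j² + 12168j + 2197 = 24(576j³ + 936j² + 507j + 91) + 13, so s³ ≡ 13 (mod 24).

(⟸) Conversely, suppose s³ ≡ 13 (mod 24). The only residue r in {0, …, 23} with r³ ≡ 13 (mod 24) is r = 13, so s ≡ 13 (mod 24).

Both directions hold.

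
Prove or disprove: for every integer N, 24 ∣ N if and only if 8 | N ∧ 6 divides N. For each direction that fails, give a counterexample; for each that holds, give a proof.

(→) If 24 ∣ N, write N = 24q. Since 24 = 3·8, N = 8·(3q), so 8 ∣ N; and since 24 = 4·6, N = 6·(4q), so 6 ∣ N.

(←) Suppose 8 ∣ N and 6 ∣ N. Any common multiple of 8 and 6 is a multiple of their lcm; here lcm(8, 6) = 8·6/gcd(8, 6) = 48/2 = 24, so 24 ∣ N.

Equivalent; both directions hold.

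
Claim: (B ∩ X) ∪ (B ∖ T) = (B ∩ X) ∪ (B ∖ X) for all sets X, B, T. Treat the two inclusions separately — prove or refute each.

Reverse inclusion. This inclusion fails. Take X = ∅, B = {1}, T = {1}; then 1 ∈ (B ∩ X) ∪ (B ∖ X) but 1 ∉ (B ∩ X) ∪ (B ∖ T).

Forward inclusion. Let x ∈ (B ∩ X) ∪ (B ∖ T). Then either x ∈ B and x ∉ X, T; or x ∈ X ∩ B and x ∉ T; or x ∈ X ∩ B ∩ T. In each case x ∈ (B ∩ X) ∪ (B ∖ X), so (B ∩ X) ∪ (B ∖ T) ⊆ (B ∩ X) ∪ (B ∖ X).

The sets are not equal: only the forward inclusion holds.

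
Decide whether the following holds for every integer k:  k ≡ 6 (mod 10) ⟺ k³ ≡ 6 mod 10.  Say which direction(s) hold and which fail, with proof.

Both directions hold; the statement is true.

(⟹) Suppose k ≡ 6 (mod 10). Write k = 10j + 6. Then (10j + 6)³ = 1000j³ + 1800j² + 1080j + 216 = 10(100j³ + 180j² + 108j + 21) + 6, so k³ ≡ 6 (mod 10).

(⟸) For the converse, argue contrapositively. If k ≢ 6 (mod 10), then k is congruent to one of 0, 1, 2, 3, 4, 5, 7, 8, 9 modulo 10, and these give k³ ≡ 0, 1, 8, 7, 4, 5, 3, 2, 9 respectively — never 6.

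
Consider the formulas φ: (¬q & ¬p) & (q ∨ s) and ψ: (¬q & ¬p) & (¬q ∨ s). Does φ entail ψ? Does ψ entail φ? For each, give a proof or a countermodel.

Forward direction. Assume the antecedent. If q is true, the antecedent cannot hold. If q is false, the antecedent forces (q = F, p = F, s = T), and (¬q & ¬p) & (¬q ∨ s) holds there. Either way (¬q & ¬p) & (¬q ∨ s) holds.

Converse. This fails. Under q = F, p = F, s = F, the left side is false but the right side is true.

Only the forward direction holds.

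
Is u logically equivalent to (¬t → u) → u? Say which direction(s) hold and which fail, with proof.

(⇒) holds; (⇐) fails.

(⇒) Assume the antecedent. If t is true, the antecedent forces (t = T, u = T), and (¬t → u) → u holds there. If t is false, (¬t → u) → u reduces to true regardless of the other variables. Either way (¬t → u) → u holds.

(⇐) This fails. Under t = F, u = F, the left side is false but the right side is true.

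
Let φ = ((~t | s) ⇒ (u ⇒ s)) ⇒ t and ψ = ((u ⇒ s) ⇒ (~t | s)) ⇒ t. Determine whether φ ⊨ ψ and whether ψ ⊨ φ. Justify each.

The forward direction fails; the converse holds.

(→) This fails. Under t = F, s = F, u = T, the left side is true but the right side is false.

(←) Assume the antecedent. If t is true, ((~t | s) ⇒ (u ⇒ s)) ⇒ t reduces to true regardless of the other variables. If t is false, the antecedent cannot hold. Either way ((~t | s) ⇒ (u ⇒ s)) ⇒ t holds.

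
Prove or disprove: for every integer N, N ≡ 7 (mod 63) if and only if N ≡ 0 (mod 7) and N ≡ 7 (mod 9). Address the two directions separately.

(→) Suppose N ≡ 7 (mod 63); write N = 63j + 7. Since 7 ∣ 63, reducing mod 7 gives N ≡ 7 ≡ 0 (mod 7); since 9 ∣ 63, reducing mod 9 gives N ≡ 7 (mod 9).

(←) Conversely, if N ≡ 0 (mod 7) and N ≡ 7 (mod 9), then by the Chinese remainder theorem N ≡ 7 (mod 63). This is exactly N ≡ 7 (mod 63).

The biconditional holds.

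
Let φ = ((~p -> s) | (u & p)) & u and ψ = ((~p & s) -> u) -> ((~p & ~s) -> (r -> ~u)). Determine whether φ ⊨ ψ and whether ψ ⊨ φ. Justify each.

[⇒] Assume the antecedent. If s is true, the consequent reduces to true regardless of the other variables. If s is false, the antecedent forces (s = F, r = F, u = T, p = T) or (s = F, r = T, u = T, p = T), and the consequent holds there. Either way the consequent holds.

[⇐] This fails. Under s = F, r = F, u = F, p = F, the left side is false but the right side is true.

Only the forward direction holds.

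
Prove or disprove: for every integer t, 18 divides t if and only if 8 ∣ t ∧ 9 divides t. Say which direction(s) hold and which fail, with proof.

Not equivalent: only (⇐) holds.

(⇒) This fails: take t = 18. Certainly 18 ∣ 18, but 8 ∤ 18.

(⇐) Suppose 8 ∣ t and 9 ∣ t. Any common multiple of 8 and 9 is a multiple of their lcm; here gcd(8, 9) = 1, so lcm(8, 9) = 8·9 = 72, so 72 ∣ t. Since 18 ∣ 72, it follows that 18 ∣ t.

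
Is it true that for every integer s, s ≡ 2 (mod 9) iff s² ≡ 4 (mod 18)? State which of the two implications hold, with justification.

(⇒) This fails: take s = 11. Then 11 ≡ 2 (mod 9), but 11² = 121 ≡ 13 (mod 18), not 4.

(⇐) This fails: take s = 16. Then 16² = 256 ≡ 4 (mod 18), yet 16 ≡ 7 (mod 9), not 2.

Neither direction holds.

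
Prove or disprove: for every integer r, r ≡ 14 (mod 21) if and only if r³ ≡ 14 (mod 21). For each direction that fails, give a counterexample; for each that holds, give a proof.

Both directions hold.

[⇐] Suppose r³ ≡ 14 (mod 21). The only residue r in {0, …, 20} with r³ ≡ 14 (mod 21) is r = 14, so r ≡ 14 (mod 21).

[⇒] Suppose r ≡ 14 (mod 21). Write r = 21j + 14. Then (21j + 14)³ = 9261j³ + 18522j² + 12348j + 2744 = 21(441j³ + 882j² + 588j + 130) + 14, so r³ ≡ 14 (mod 21).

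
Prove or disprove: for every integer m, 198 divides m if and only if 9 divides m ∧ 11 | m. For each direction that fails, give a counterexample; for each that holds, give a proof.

Only the forward direction holds.

(⇒) If 198 ∣ m, write m = 198q. Since 198 = 22·9, m = 9·(22q), so 9 ∣ m; and since 198 = 18·11, m = 11·(18q), so 11 ∣ m.

(⇐) This fails: take m = 99. Both 9 ∣ 99 and 11 ∣ 99, yet 99 is not a multiple of 198 (since 99 = 0·198 + 99), so 198 ∤ 99.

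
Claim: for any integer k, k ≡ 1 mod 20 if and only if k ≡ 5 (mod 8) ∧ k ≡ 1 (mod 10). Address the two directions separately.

Only the reverse direction holds.

(⟸) If k ≡ 5 (mod 8) and k ≡ 1 (mod 10), then by the Chinese remainder theorem k ≡ 21 (mod 40). Since 21 ≡ 1 (mod 20) and 20 ∣ 40, we get k ≡ 1 (mod 20).

(⟹) This fails: k = 1 gives 1 ≡ 1 (mod 20) but 1 ≡ 1 (mod 8), so the conjunction on the right does not hold.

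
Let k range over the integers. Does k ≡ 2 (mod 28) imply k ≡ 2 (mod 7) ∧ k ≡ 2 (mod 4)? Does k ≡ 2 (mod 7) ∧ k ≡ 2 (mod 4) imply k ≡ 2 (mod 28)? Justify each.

The biconditional holds.

Converse. If k ≡ 2 (mod 7) and k ≡ 2 (mod 4), then by the Chinese remainder theorem k ≡ 2 (mod 28). This is exactly k ≡ 2 (mod 28).

Forward direction. Suppose k ≡ 2 (mod 28); write k = 28j + 2. Since 7 ∣ 28, reducing mod 7 gives k ≡ 2 (mod 7); since 4 ∣ 28, reducing mod 4 gives k ≡ 2 (mod 4).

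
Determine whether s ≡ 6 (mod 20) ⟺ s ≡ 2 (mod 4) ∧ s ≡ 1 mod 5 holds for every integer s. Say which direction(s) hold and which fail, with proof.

(→) Suppose s ≡ 6 (mod 20); write s = 20j + 6. Since 4 ∣ 20, reducing mod 4 gives s ≡ 6 ≡ 2 (mod 4); since 5 ∣ 20, reducing mod 5 gives s ≡ 6 ≡ 1 (mod 5).

(←) Conversely, if s ≡ 2 (mod 4) and s ≡ 1 (mod 5), then by the Chinese remainder theorem s ≡ 6 (mod 20). This is exactly s ≡ 6 (mod 20).

Both directions hold; the statement is true.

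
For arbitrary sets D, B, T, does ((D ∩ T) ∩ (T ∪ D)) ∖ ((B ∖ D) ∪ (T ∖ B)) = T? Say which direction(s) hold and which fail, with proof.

(⊆) holds; (⊇) fails.

(⊇) This inclusion fails. Take D = ∅, B = ∅, T = {1}; then 1 ∈ T but 1 ∉ ((D ∩ T) ∩ (T ∪ D)) ∖ ((B ∖ D) ∪ (T ∖ B)).

(⊆) Let x ∈ ((D ∩ T) ∩ (T ∪ D)) ∖ ((B ∖ D) ∪ (T ∖ B)). Then x ∈ D ∩ B ∩ T, from which x ∈ T.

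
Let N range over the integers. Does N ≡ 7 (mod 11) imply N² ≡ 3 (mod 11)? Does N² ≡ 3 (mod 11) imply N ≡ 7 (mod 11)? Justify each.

(⇒) fails and (⇐) fails.

Forward direction. This fails: take N = 7. Then 7 ≡ 7 (mod 11), but 7² = 49 ≡ 5 (mod 11), not 3.

Converse. This fails: take N = 5. Then 5² = 25 ≡ 3 (mod 11), yet 5 ≡ 5 (mod 11), not 7.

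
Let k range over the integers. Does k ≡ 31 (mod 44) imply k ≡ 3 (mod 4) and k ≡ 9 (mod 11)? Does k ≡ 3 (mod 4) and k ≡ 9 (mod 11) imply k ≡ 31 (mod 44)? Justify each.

(⇒) Suppose k ≡ 31 (mod 44); write k = 44j + 31. Since 4 ∣ 44, reducing mod 4 gives k ≡ 31 ≡ 3 (mod 4); since 11 ∣ 44, reducing mod 11 gives k ≡ 31 ≡ 9 (mod 11).

(⇐) Conversely, if k ≡ 3 (mod 4) and k ≡ 9 (mod 11), then by the Chinese remainder theorem k ≡ 31 (mod 44). This is exactly k ≡ 31 (mod 44).

The biconditional holds.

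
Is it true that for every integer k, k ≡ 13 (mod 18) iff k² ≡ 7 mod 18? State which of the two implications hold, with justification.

The forward direction holds; the converse fails.

[⇒] Suppose k ≡ 13 (mod 18). Write k = 18j + 13. Then (18j + 13)² = 324j² + 468j + 169 = 18(18j² + 26j + 9) + 7, so k² ≡ 7 (mod 18).

[⇐] This fails: take k = 5. Then 5² = 25 ≡ 7 (mod 18), yet 5 ≡ 5 (mod 18), not 13.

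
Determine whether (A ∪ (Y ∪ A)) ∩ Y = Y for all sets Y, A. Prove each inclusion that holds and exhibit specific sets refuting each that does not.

The two sets are equal.

Forward inclusion. Let x ∈ (A ∪ (Y ∪ A)) ∩ Y. Then either x ∈ Y and x ∉ A; or x ∈ Y ∩ A. In each case x ∈ Y, so (A ∪ (Y ∪ A)) ∩ Y ⊆ Y.

Reverse inclusion. Let x ∈ Y. Then either x ∈ Y and x ∉ A; or x ∈ Y ∩ A. In each case x ∈ (A ∪ (Y ∪ A)) ∩ Y, so Y ⊆ (A ∪ (Y ∪ A)) ∩ Y.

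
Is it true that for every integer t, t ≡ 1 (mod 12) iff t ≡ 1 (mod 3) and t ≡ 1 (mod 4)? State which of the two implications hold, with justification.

Forward direction. Suppose t ≡ 1 (mod 12); write t = 12j + 1. Since 3 ∣ 12, reducing mod 3 gives t ≡ 1 (mod 3); since 4 ∣ 12, reducing mod 4 gives t ≡ 1 (mod 4).

Converse. If t ≡ 1 (mod 3) and t ≡ 1 (mod 4), then by the Chinese remainder theorem t ≡ 1 (mod 12). This is exactly t ≡ 1 (mod 12).

Both implications hold.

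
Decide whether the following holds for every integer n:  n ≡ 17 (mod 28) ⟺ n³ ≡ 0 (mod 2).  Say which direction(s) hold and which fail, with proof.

(⇒) fails and (⇐) fails.

Forward direction. This fails: take n = 17. Then 17 ≡ 17 (mod 28), but 17³ = 4913 ≡ 1 (mod 2), not 0.

Converse. This fails: take n = 0. Then 0³ = 0 ≡ 0 (mod 2), yet 0 ≡ 0 (mod 28), not 17.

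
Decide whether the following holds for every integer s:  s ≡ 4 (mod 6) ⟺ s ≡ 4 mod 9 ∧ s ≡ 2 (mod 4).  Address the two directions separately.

(⟹) This fails: s = 34 gives 34 ≡ 4 (mod 6) but 34 ≡ 7 (mod 9), so the conjunction on the right does not hold.

(⟸) Conversely, if s ≡ 4 (mod 9) and s ≡ 2 (mod 4), then by the Chinese remainder theorem s ≡ 22 (mod 36). Since 22 ≡ 4 (mod 6) and 6 ∣ 36, we get s ≡ 4 (mod 6).

Only the converse holds.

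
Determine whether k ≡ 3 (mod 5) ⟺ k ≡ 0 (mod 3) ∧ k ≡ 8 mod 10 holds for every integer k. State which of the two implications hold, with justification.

Only the converse holds.

(⟹) This fails: k = 3 gives 3 ≡ 3 (mod 5) but 3 ≡ 3 (mod 10), so the conjunction on the right does not hold.

(⟸) Conversely, if k ≡ 0 (mod 3) and k ≡ 8 (mod 10), then by the Chinese remainder theorem k ≡ 18 (mod 30). Since 18 ≡ 3 (mod 5) and 5 ∣ 30, we get k ≡ 3 (mod 5).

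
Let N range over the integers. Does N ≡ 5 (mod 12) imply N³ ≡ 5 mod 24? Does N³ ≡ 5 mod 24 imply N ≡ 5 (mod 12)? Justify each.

Only the converse holds.

(→) This fails: take N = 17. Then 17 ≡ 5 (mod 12), but 17³ = 4913 ≡ 17 (mod 24), not 5.

(←) Conversely, the residues r modulo 24 with r³ ≡ 5 (mod 24) are exactly {5}, and each is ≡ 5 (mod 12).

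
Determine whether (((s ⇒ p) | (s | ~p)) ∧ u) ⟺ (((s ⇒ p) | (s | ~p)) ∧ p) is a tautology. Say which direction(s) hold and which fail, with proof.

(⇒) This fails. Under p = F, u = T, s = F, the left side is true but the right side is false.

(⇐) This fails. Under p = T, u = F, s = F, the left side is false but the right side is true.

Neither direction holds.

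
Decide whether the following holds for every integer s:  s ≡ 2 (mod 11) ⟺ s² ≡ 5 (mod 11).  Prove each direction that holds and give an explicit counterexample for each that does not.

Forward direction. This fails: take s = 2. Then 2 ≡ 2 (mod 11), but 2² = 4 ≡ 4 (mod 11), not 5.

Converse. This fails: take s = 4. Then 4² = 16 ≡ 5 (mod 11), yet 4 ≡ 4 (mod 11), not 2.

Both directions fail.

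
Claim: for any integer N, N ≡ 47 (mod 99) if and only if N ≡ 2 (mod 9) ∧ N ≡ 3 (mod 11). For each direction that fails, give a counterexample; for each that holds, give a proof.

Both directions hold; the statement is true.

(⇒) Suppose N ≡ 47 (mod 99); write N = 99j + 47. Since 9 ∣ 99, reducing mod 9 gives N ≡ 47 ≡ 2 (mod 9); since 11 ∣ 99, reducing mod 11 gives N ≡ 47 ≡ 3 (mod 11).

(⇐) Conversely, if N ≡ 2 (mod 9) and N ≡ 3 (mod 11), then by the Chinese remainder theorem N ≡ 47 (mod 99). This is exactly N ≡ 47 (mod 99).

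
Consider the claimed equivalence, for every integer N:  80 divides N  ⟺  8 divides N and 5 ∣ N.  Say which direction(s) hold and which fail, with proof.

The forward direction holds; the converse fails.

(⟹) If 80 ∣ N, write N = 80q. Since 80 = 10·8, N = 8·(10q), so 8 ∣ N; and since 80 = 16·5, N = 5·(16q), so 5 ∣ N.

(⟸) This fails: take N = 40. Both 8 ∣ 40 and 5 ∣ 40, yet 40 is not a multiple of 80 (since 40 = 0·80 + 40), so 80 ∤ 40.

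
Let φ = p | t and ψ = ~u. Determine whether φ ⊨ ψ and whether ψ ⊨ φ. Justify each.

Both directions fail.

(→) This fails. Under t = T, p = F, u = T, the left side is true but the right side is false.

(←) This fails. Under t = F, p = F, u = F, the left side is false but the right side is true.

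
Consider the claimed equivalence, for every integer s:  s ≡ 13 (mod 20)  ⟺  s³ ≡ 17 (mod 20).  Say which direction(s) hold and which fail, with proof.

(⇒) Suppose s ≡ 13 (mod 20). Write s = 20j + 13. Then (20j + 13)³ = 8000j³ + 15600j² + 10140j + 2197 = 20(400j³ + 780j² + 507j + 109) + 17, so s³ ≡ 17 (mod 20).

(⇐) Conversely, suppose s³ ≡ 17 (mod 20). The only residue r in {0, …, 19} with r³ ≡ 17 (mod 20) is r = 13, so s ≡ 13 (mod 20).

Equivalent; both directions hold.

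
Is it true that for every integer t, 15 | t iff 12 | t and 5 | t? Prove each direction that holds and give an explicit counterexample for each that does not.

The forward direction fails; the converse holds.

Converse. Suppose 12 ∣ t and 5 ∣ t. Any common multiple of 12 and 5 is a multiple of their lcm; here gcd(12, 5) = 1, so lcm(12, 5) = 12·5 = 60, so 60 ∣ t. Since 15 ∣ 60, it follows that 15 ∣ t.

Forward direction. This fails: take t = 15. Certainly 15 ∣ 15, but 12 ∤ 15.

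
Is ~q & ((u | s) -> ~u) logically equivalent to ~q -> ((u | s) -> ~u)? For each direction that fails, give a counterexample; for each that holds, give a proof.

The forward direction holds; the converse fails.

(⟸) This fails. Under q = T, u = F, s = F, the left side is false but the right side is true.

(⟹) Assume the antecedent. If q is true, the antecedent cannot hold. If q is false, the antecedent forces (q = F, u = F, s = F) or (q = F, u = F, s = T), and ~q -> ((u | s) -> ~u) holds there. Either way ~q -> ((u | s) -> ~u) holds.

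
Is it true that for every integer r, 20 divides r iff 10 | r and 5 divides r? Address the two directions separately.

Not equivalent: only (⇒) holds.

(⇐) This fails: take r = 10. Both 10 ∣ 10 and 5 ∣ 10, yet 10 is not a multiple of 20 (since 10 = 0·20 + 10), so 20 ∤ 10.

(⇒) If 20 ∣ r, write r = 20q. Since 20 = 2·10, r = 10·(2q), so 10 ∣ r; and since 20 = 4·5, r = 5·(4q), so 5 ∣ r.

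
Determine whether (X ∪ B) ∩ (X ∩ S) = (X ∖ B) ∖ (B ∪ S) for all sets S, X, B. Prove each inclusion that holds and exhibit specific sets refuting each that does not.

(⊆) This inclusion fails. Take S = {1}, X = {1}, B = ∅; then 1 ∈ (X ∪ B) ∩ (X ∩ S) but 1 ∉ (X ∖ B) ∖ (B ∪ S).

(⊇) This inclusion fails. Take S = ∅, X = {1}, B = ∅; then 1 ∈ (X ∖ B) ∖ (B ∪ S) but 1 ∉ (X ∪ B) ∩ (X ∩ S).

Both inclusions fail.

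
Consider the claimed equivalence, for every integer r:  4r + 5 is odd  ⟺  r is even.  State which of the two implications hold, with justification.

(⟹) This fails: take r = 1. Then 4r + 5 = 9, which is odd, yet r = 1 is odd, not even.

(⟸) Suppose r is even. Since 4 is even, 4r is even for every r, so 4r + 5 has the same parity as 5, which is odd. Hence 4r + 5 is odd.

The forward direction fails; the converse holds.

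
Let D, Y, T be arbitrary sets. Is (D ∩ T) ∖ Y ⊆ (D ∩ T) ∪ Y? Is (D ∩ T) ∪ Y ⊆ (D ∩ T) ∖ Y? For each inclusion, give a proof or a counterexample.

(⊆) Let x ∈ (D ∩ T) ∖ Y. Then x ∈ D ∩ T and x ∉ Y, from which x ∈ (D ∩ T) ∪ Y.

(⊇) This inclusion fails. Take D = ∅, Y = {1}, T = ∅; then 1 ∈ (D ∩ T) ∪ Y but 1 ∉ (D ∩ T) ∖ Y.

(⊆) holds; (⊇) fails.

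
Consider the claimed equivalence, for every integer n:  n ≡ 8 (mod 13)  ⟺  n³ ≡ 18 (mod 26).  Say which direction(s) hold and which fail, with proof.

[⇒] This fails: take n = 21. Then 21 ≡ 8 (mod 13), but 21³ = 9261 ≡ 5 (mod 26), not 18.

[⇐] This fails: take n = 20. Then 20³ = 8000 ≡ 18 (mod 26), yet 20 ≡ 7 (mod 13), not 8.

(⇒) fails and (⇐) fails.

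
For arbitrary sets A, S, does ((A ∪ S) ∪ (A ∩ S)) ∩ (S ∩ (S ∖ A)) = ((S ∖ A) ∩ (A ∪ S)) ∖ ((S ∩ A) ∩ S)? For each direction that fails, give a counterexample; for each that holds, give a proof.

Both inclusions hold.

(⊇) Let x ∈ ((S ∖ A) ∩ (A ∪ S)) ∖ ((S ∩ A) ∩ S). Then x ∈ S and x ∉ A, from which x ∈ ((A ∪ S) ∪ (A ∩ S)) ∩ (S ∩ (S ∖ A)).

(⊆) Let x ∈ ((A ∪ S) ∪ (A ∩ S)) ∩ (S ∩ (S ∖ A)). Then x ∈ S and x ∉ A, from which x ∈ ((S ∖ A) ∩ (A ∪ S)) ∖ ((S ∩ A) ∩ S).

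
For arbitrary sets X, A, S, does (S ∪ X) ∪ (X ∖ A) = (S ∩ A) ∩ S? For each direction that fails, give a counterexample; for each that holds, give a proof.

Only the reverse inclusion holds.

Reverse inclusion. Let x ∈ (S ∩ A) ∩ S. Then either x ∈ A ∩ S and x ∉ X; or x ∈ X ∩ A ∩ S. In each case x ∈ (S ∪ X) ∪ (X ∖ A), so (S ∩ A) ∩ S ⊆ (S ∪ X) ∪ (X ∖ A).

Forward inclusion. This inclusion fails. Take X = {1}, A = ∅, S = ∅; then 1 ∈ (S ∪ X) ∪ (X ∖ A) but 1 ∉ (S ∩ A) ∩ S.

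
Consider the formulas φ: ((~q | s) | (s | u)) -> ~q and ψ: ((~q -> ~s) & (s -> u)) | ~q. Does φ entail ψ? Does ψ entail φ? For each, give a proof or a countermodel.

Only the forward direction holds.

[⇒] Assume the antecedent. If q is true, the antecedent forces (u = F, q = T, s = F), and ((~q -> ~s) & (s -> u)) | ~q holds there. If q is false, ((~q -> ~s) & (s -> u)) | ~q reduces to true regardless of the other variables. Either way ((~q -> ~s) & (s -> u)) | ~q holds.

[⇐] This fails. Under u = T, q = T, s = F, the left side is false but the right side is true.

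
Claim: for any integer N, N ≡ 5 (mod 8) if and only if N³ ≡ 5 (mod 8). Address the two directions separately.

Both implications hold.

(⟹) Suppose N ≡ 5 (mod 8). Write N = 8j + 5. Then (8j + 5)³ = 512j³ + 960j² + 600j + 125 = 8(64j³ + 120j² + 75j + 15) + 5, so N³ ≡ 5 (mod 8).

(⟸) For the converse, argue contrapositively. If N ≢ 5 (mod 8), then N is congruent to one of 0, 1, 2, 3, 4, 6, 7 modulo 8, and these give N³ ≡ 0, 1, 0, 3, 0, 0, 7 respectively — never 5.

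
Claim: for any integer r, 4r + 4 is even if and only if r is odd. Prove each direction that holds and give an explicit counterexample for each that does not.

[⇒] This fails: take r = 6. Then 4r + 4 = 28, which is even, yet r = 6 is even, not odd.

[⇐] Suppose r is odd. Since 4 is even, 4r is even for every r, so 4r + 4 has the same parity as 4, which is even. Hence 4r + 4 is even.

Only the reverse direction holds.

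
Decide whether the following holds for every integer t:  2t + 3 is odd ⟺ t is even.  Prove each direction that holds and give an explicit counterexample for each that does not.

The forward direction fails; the converse holds.

(→) This fails: take t = 7. Then 2t + 3 = 17, which is odd, yet t = 7 is odd, not even.

(←) Suppose t is even. Since 2 is even, 2t is even for every t, so 2t + 3 has the same parity as 3, which is odd. Hence 2t + 3 is odd.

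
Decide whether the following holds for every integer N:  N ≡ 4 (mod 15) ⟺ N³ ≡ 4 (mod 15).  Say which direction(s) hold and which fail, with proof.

Equivalent; both directions hold.

[⇒] Suppose N ≡ 4 (mod 15). Write N = 15j + 4. Then (15j + 4)³ = 3375j³ + 2700j² + 720j + 64 = 15(225j³ + 180j² + 48j + 4) + 4, so N³ ≡ 4 (mod 15).

[⇐] Conversely, suppose N³ ≡ 4 (mod 15). The only residue r in {0, …, 14} with r³ ≡ 4 (mod 15) is r = 4, so N ≡ 4 (mod 15).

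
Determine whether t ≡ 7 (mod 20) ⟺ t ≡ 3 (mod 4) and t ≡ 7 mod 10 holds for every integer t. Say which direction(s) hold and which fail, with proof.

(→) Suppose t ≡ 7 (mod 20); write t = 20j + 7. Since 4 ∣ 20, reducing mod 4 gives t ≡ 7 ≡ 3 (mod 4); since 10 ∣ 20, reducing mod 10 gives t ≡ 7 (mod 10).

(←) Conversely, if t ≡ 3 (mod 4) and t ≡ 7 (mod 10), then by the Chinese remainder theorem t ≡ 7 (mod 20). This is exactly t ≡ 7 (mod 20).

Both directions hold.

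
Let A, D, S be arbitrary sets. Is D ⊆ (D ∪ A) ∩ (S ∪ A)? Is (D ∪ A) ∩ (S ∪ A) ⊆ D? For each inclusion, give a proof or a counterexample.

(⟹) This inclusion fails. Take A = ∅, D = {1}, S = ∅; then 1 ∈ D but 1 ∉ (D ∪ A) ∩ (S ∪ A).

(⟸) This inclusion fails. Take A = {1}, D = ∅, S = ∅; then 1 ∈ (D ∪ A) ∩ (S ∪ A) but 1 ∉ D.

(⊆) fails and (⊇) fails.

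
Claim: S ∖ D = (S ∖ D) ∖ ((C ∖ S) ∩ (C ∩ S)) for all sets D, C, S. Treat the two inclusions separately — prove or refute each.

(⊆) Let x ∈ S ∖ D. Then either x ∈ S and x ∉ D, C; or x ∈ C ∩ S and x ∉ D. In each case x ∈ (S ∖ D) ∖ ((C ∖ S) ∩ (C ∩ S)), so S ∖ D ⊆ (S ∖ D) ∖ ((C ∖ S) ∩ (C ∩ S)).

(⊇) Let x ∈ (S ∖ D) ∖ ((C ∖ S) ∩ (C ∩ S)). Then either x ∈ S and x ∉ D, C; or x ∈ C ∩ S and x ∉ D. In each case x ∈ S ∖ D, so (S ∖ D) ∖ ((C ∖ S) ∩ (C ∩ S)) ⊆ S ∖ D.

Both inclusions hold.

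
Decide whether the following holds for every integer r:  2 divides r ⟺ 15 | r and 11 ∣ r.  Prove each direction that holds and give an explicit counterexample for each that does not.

Forward direction. This fails: take r = 2. Certainly 2 ∣ 2, but 15 ∤ 2.

Converse. This fails: take r = 165. Both 15 ∣ 165 and 11 ∣ 165, yet 165 is not a multiple of 2 (since 165 = 82·2 + 1), so 2 ∤ 165.

Neither implication holds.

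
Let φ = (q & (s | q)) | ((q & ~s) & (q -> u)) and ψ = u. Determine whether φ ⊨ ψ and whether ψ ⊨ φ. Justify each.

(⇒) fails and (⇐) fails.

Forward direction. This fails. Under u = F, s = F, q = T, the left side is true but the right side is false.

Converse. This fails. Under u = T, s = F, q = F, the left side is false but the right side is true.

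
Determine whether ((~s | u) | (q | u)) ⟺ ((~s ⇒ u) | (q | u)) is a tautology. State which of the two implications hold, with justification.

Neither direction holds.

(⟹) This fails. Under u = F, s = F, q = F, the left side is true but the right side is false.

(⟸) This fails. Under u = F, s = T, q = F, the left side is false but the right side is true.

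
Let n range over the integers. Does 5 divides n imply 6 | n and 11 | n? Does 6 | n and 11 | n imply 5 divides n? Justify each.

Both directions fail.

(→) This fails: take n = 5. Certainly 5 ∣ 5, but 6 ∤ 5.

(←) This fails: take n = 66. Both 6 ∣ 66 and 11 ∣ 66, yet 66 is not a multiple of 5 (since 66 = 13·5 + 1), so 5 ∤ 66.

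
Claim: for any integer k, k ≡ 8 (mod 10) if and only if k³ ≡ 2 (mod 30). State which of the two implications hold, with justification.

Not equivalent: only (⇐) holds.

Forward direction. This fails: take k = 18. Then 18 ≡ 8 (mod 10), but 18³ = 5832 ≡ 12 (mod 30), not 2.

Converse. The residues r modulo 30 with r³ ≡ 2 (mod 30) are exactly {8}, and each is ≡ 8 (mod 10).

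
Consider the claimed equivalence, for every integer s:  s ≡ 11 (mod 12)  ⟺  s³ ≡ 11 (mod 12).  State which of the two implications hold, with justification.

Both directions hold.

(⇒) Suppose s ≡ 11 (mod 12). Write s = 12j + 11. Then (12j + 11)³ = 1728j³ + 4752j² + 4356j + 1331 = 12(144j³ + 396j² + 363j + 110) + 11, so s³ ≡ 11 (mod 12).

(⇐) Conversely, suppose s³ ≡ 11 (mod 12). The only residue r in {0, …, 11} with r³ ≡ 11 (mod 12) is r = 11, so s ≡ 11 (mod 12).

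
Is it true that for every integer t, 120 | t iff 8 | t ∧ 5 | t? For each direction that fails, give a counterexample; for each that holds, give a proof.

(⇐) This fails: take t = 40. Both 8 ∣ 40 and 5 ∣ 40, yet 40 is not a multiple of 120 (since 40 = 0·120 + 40), so 120 ∤ 40.

(⇒) If 120 ∣ t, write t = 120q. Since 120 = 15·8, t = 8·(15q), so 8 ∣ t; and since 120 = 24·5, t = 5·(24q), so 5 ∣ t.

Only the forward implication holds.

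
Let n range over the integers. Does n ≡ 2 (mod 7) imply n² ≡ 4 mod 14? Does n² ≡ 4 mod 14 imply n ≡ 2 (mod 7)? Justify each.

(⇒) This fails: take n = 9. Then 9 ≡ 2 (mod 7), but 9² = 81 ≡ 11 (mod 14), not 4.

(⇐) This fails: take n = 12. Then 12² = 144 ≡ 4 (mod 14), yet 12 ≡ 5 (mod 7), not 2.

Neither direction holds.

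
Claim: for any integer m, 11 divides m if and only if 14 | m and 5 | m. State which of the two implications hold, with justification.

Both directions fail.

Forward direction. This fails: take m = 11. Certainly 11 ∣ 11, but 14 ∤ 11.

Converse. This fails: take m = 70. Both 14 ∣ 70 and 5 ∣ 70, yet 70 is not a multiple of 11 (since 70 = 6·11 + 4), so 11 ∤ 70.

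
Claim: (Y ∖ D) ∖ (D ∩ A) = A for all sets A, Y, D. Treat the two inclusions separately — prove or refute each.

(⟹) This inclusion fails. Take A = ∅, Y = {1}, D = ∅; then 1 ∈ (Y ∖ D) ∖ (D ∩ A) but 1 ∉ A.

(⟸) This inclusion fails. Take A = {1}, Y = ∅, D = ∅; then 1 ∈ A but 1 ∉ (Y ∖ D) ∖ (D ∩ A).

(⊆) fails and (⊇) fails.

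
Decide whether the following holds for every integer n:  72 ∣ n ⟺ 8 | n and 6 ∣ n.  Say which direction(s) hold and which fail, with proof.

(⇒) holds; (⇐) fails.

(→) If 72 ∣ n, write n = 72q. Since 72 = 9·8, n = 8·(9q), so 8 ∣ n; and since 72 = 12·6, n = 6·(12q), so 6 ∣ n.

(←) This fails: take n = 24. Both 8 ∣ 24 and 6 ∣ 24, yet 24 is not a multiple of 72 (since 24 = 0·72 + 24), so 72 ∤ 24.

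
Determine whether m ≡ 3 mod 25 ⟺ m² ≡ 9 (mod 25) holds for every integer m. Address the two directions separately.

Only the forward implication holds.

[⇒] Suppose m ≡ 3 mod 25. Write m = 25j + 3. Then (25j + 3)² = 625j² + 150j + 9 = 25(25j² + 6j) + 9, so m² ≡ 9 (mod 25).

[⇐] This fails: take m = 22. Then 22² = 484 ≡ 9 (mod 25), yet 22 ≡ 22 (mod 25), not 3.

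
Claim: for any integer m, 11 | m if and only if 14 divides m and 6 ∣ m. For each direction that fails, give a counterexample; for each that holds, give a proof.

(⇒) fails and (⇐) fails.

(⇒) This fails: take m = 11. Certainly 11 ∣ 11, but 14 ∤ 11.

(⇐) This fails: take m = 42. Both 14 ∣ 42 and 6 ∣ 42, yet 42 is not a multiple of 11 (since 42 = 3·11 + 9), so 11 ∤ 42.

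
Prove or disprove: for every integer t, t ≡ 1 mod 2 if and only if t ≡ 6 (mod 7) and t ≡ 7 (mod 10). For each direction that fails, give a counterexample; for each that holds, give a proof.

Not equivalent: only (⇐) holds.

(⟹) This fails: t = 1 gives 1 ≡ 1 (mod 2) but 1 ≡ 1 (mod 7), so the conjunction on the right does not hold.

(⟸) Conversely, if t ≡ 6 (mod 7) and t ≡ 7 (mod 10), then by the Chinese remainder theorem t ≡ 27 (mod 70). Since 27 ≡ 1 (mod 2) and 2 ∣ 70, we get t ≡ 1 (mod 2).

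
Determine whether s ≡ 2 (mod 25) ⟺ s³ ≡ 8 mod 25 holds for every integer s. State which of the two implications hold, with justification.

Both directions hold; the statement is true.

(→) Suppose s ≡ 2 (mod 25). Write s = 25j + 2. Then (25j + 2)³ = 15625j³ + 3750j² + 300j + 8 = 25(625j³ + 150j² + 12j) + 8, so s³ ≡ 8 (mod 25).

(←) Conversely, suppose s³ ≡ 8 (mod 25). The only residue r in {0, …, 24} with r³ ≡ 8 (mod 25) is r = 2, so s ≡ 2 (mod 25).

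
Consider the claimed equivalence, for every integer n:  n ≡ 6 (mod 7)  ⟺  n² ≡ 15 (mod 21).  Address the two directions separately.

(⇒) fails and (⇐) fails.

(→) This fails: take n = 13. Then 13 ≡ 6 (mod 7), but 13² = 169 ≡ 1 (mod 21), not 15.

(←) This fails: take n = 15. Then 15² = 225 ≡ 15 (mod 21), yet 15 ≡ 1 (mod 7), not 6.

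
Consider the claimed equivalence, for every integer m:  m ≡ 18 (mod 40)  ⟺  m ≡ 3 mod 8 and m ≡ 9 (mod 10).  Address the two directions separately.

(⟹) This fails: m = 18 gives 18 ≡ 18 (mod 40) but 18 ≡ 2 (mod 8), so the conjunction on the right does not hold.

(⟸) This fails: m = 19 satisfies both congruences on the right (19 ≡ 3 mod 8 and 19 ≡ 9 mod 10) yet 19 ≡ 19 (mod 40), not 18.

Neither direction holds.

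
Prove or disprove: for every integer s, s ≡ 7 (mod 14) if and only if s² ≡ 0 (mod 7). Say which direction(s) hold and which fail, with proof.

Converse. This fails: take s = 0. Then 0² = 0 ≡ 0 (mod 7), yet 0 ≡ 0 (mod 14), not 7.

Forward direction. Suppose s ≡ 7 (mod 14). Then s² ≡ 7² = 49 (mod 14), and since 7 ∣ 14, also s² ≡ 0 (mod 7).

The forward direction holds; the converse fails.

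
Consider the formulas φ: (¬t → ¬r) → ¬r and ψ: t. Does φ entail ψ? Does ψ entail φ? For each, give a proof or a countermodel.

Neither direction holds.

(⇒) This fails. Under r = F, t = F, the left side is true but the right side is false.

(⇐) This fails. Under r = T, t = T, the left side is false but the right side is true.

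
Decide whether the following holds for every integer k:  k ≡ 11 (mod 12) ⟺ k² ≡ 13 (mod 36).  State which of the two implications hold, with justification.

(→) This fails: take k = 23. Then 23 ≡ 11 (mod 12), but 23² = 529 ≡ 25 (mod 36), not 13.

(←) This fails: take k = 7. Then 7² = 49 ≡ 13 (mod 36), yet 7 ≡ 7 (mod 12), not 11.

Both directions fail.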